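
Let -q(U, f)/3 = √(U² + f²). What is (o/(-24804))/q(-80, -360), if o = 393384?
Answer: 16391*√85/10541700 ≈ 0.014335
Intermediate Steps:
q(U, f) = -3*√(U² + f²)
(o/(-24804))/q(-80, -360) = (393384/(-24804))/((-3*√((-80)² + (-360)²))) = (393384*(-1/24804))/((-3*√(6400 + 129600))) = -32782*(-√85/10200)/2067 = -(-16391)*√85/10541700 = 16391*√85/10541700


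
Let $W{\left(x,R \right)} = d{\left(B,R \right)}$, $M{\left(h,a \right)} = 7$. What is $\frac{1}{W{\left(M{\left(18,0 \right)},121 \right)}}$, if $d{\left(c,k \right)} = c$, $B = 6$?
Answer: $\frac{1}{6} \approx 0.16667$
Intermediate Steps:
$W{\left(x,R \right)} = 6$
$\frac{1}{W{\left(M{\left(18,0 \right)},121 \right)}} = \frac{1}{6}$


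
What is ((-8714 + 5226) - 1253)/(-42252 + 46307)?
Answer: -4741/4055 ≈ -1.1692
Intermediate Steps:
((-8714 + 5226) - 1253)/(-42252 + 46307) = (-3488 - 1253)/4055 = -4741*1/4055 = -4741/4055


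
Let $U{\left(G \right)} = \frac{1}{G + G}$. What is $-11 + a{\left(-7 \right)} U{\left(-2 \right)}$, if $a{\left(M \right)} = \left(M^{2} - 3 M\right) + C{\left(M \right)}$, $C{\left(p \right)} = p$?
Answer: $- \frac{107}{4} \approx -26.75$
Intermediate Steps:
$U{\left(G \right)} = \frac{1}{2 G}$
$a{\left(M \right)} = M^{2} - 2 M$ ($a{\left(M \right)} = \left(M^{2} - 3 M\right) + M = M^{2} - 2 M$)
$-11 + a{\left(-7 \right)} U{\left(-2 \right)} = -11 + - 7 \left(-2 - 7\right) \frac{1}{2 \left(-2\right)} = -11 + \left(-7\right) \left(-9\right) \frac{1}{2} \left(- \frac{1}{2}\right) = -11 + 63 \left(- \frac{1}{4}\right) = -11 - \frac{63}{4} = - \frac{107}{4}$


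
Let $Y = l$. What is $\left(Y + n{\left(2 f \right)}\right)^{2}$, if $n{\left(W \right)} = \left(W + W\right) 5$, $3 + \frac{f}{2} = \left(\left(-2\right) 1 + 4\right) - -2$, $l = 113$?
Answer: $23409$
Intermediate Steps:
$Y = 113$
$f = 2$ ($f = -6 + 2 \left(\left(\left(-2\right) 1 + 4\right) - -2\right) = -6 + 2 \left(\left(-2 + 4\right) + 2\right) = -6 + 2 \left(2 + 2\right) = -6 + 2 \cdot 4 = -6 + 8 = 2$)
$n{\left(W \right)} = 10 W$ ($n{\left(W \right)} = 2 W 5 = 10 W$)
$\left(Y + n{\left(2 f \right)}\right)^{2} = \left(113 + 10 \cdot 2 \cdot 2\right)^{2} = \left(113 + 10 \cdot 4\right)^{2} = \left(113 + 40\right)^{2} = 153^{2} = 23409$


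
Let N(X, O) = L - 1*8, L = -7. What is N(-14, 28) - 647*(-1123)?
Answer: 726566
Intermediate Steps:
N(X, O) = -15 (N(X, O) = -7 - 1*8 = -7 - 8 = -15)
N(-14, 28) - 647*(-1123) = -15 - 647*(-1123) = -15 + 726581 = 726566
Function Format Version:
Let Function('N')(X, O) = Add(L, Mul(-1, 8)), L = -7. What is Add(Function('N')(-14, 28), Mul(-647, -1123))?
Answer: 726566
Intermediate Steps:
Function('N')(X, O) = -15 (Function('N')(X, O) = Add(-7, Mul(-1, 8)) = Add(-7, -8) = -15)
Add(Function('N')(-14, 28), Mul(-647, -1123)) = Add(-15, Mul(-647, -1123)) = Add(-15, 726581) = 726566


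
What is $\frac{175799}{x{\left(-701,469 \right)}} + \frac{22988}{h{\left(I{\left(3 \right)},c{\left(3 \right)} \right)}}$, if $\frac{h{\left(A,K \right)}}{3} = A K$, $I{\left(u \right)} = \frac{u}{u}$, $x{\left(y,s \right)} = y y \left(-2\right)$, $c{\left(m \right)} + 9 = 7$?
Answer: $- \frac{11296853585}{2948406} \approx -3831.5$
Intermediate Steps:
$c{\left(m \right)} = -2$ ($c{\left(m \right)} = -9 + 7 = -2$)
$x{\left(y,s \right)} = - 2 y^{2}$ ($x{\left(y,s \right)} = y^{2} \left(-2\right) = - 2 y^{2}$)
$I{\left(u \right)} = 1$
$h{\left(A,K \right)} = 3 A K$
$\frac{175799}{x{\left(-701,469 \right)}} + \frac{22988}{h{\left(I{\left(3 \right)},c{\left(3 \right)} \right)}} = \frac{175799}{\left(-2\right) \left(-701\right)^{2}} + \frac{22988}{3 \cdot 1 \left(-2\right)} = \frac{175799}{\left(-2\right) 491401} + \frac{22988}{-6} = \frac{175799}{-982802} + 22988 \left(- \frac{1}{6}\right) = 175799 \left(- \frac{1}{982802}\right) - \frac{11494}{3} = - \frac{175799}{982802} - \frac{11494}{3} = - \frac{11296853585}{2948406}$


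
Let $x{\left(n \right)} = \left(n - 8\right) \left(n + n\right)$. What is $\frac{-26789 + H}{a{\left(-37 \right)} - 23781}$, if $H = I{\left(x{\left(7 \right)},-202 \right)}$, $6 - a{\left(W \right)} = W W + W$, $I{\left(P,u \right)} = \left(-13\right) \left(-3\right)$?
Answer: $\frac{26750}{25107} \approx 1.0654$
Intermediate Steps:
$x{\left(n \right)} = 2 n \left(-8 + n\right)$ ($x{\left(n \right)} = \left(-8 + n\right) 2 n = 2 n \left(-8 + n\right)$)
$I{\left(P,u \right)} = 39$
$a{\left(W \right)} = 6 - W - W^{2}$ ($a{\left(W \right)} = 6 - \left(W W + W\right) = 6 - \left(W^{2} + W\right) = 6 - \left(W + W^{2}\right) = 6 - W - W^{2}$)
$H = 39$
$\frac{-26789 + H}{a{\left(-37 \right)} - 23781} = \frac{-26789 + 39}{\left(6 - -37 - \left(-37\right)^{2}\right) - 23781} = - \frac{26750}{\left(6 + 37 - 1369\right) - 23781} = - \frac{26750}{-1326 - 23781} = - \frac{26750}{-25107} = \left(-26750\right) \left(- \frac{1}{25107}\right) = \frac{26750}{25107}$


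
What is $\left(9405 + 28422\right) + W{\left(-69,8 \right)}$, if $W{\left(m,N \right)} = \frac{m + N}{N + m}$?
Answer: $37828$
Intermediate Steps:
$W{\left(m,N \right)} = 1$ ($W{\left(m,N \right)} = \frac{N + m}{N + m} = 1$)
$\left(9405 + 28422\right) + W{\left(-69,8 \right)} = \left(9405 + 28422\right) + 1 = 37827 + 1 = 37828$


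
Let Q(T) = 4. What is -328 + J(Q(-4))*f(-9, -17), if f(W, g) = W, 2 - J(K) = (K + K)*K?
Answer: -58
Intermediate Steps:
J(K) = 2 - 2*K**2 (J(K) = 2 - (K + K)*K = 2 - 2*K*K = 2 - 2*K**2)
-328 + J(Q(-4))*f(-9, -17) = -328 + (2 - 2*4**2)*(-9) = -328 + (2 - 2*16)*(-9) = -328 + (2 - 32)*(-9) = -328 - 30*(-9) = -328 + 270 = -58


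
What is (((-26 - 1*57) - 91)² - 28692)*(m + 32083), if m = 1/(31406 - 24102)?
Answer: 4218016194/83 ≈ 5.0819e+7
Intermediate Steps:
m = 1/7304 ≈ 0.00013691
(((-26 - 1*57) - 91)² - 28692)*(m + 32083) = (((-26 - 1*57) - 91)² - 28692)*(1/7304 + 32083) = (((-26 - 57) - 91)² - 28692)*(234334233/7304) = ((-83 - 91)² - 28692)*(234334233/7304) = ((-174)² - 28692)*(234334233/7304) = (30276 - 28692)*(234334233/7304) = 1584*(234334233/7304) = 4218016194/83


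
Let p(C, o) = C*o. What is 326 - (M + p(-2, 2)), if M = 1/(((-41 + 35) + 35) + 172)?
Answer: 66329/201 ≈ 330.00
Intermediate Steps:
M = 1/201 (M = 1/((-6 + 35) + 172) = 1/(29 + 172) = 1/201 ≈ 0.0049751)
326 - (M + p(-2, 2)) = 326 - (1/201 - 2*2) = 326 - (1/201 - 4) = 326 - 1*(-803/201) = 326 + 803/201 = 66329/201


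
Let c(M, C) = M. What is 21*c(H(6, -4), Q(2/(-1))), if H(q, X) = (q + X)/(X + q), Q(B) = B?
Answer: 21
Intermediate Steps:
H(q, X) = 1 (H(q, X) = (X + q)/(X + q) = 1)
21*c(H(6, -4), Q(2/(-1))) = 21*1 = 21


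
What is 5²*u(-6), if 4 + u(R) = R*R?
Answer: 800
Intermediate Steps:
u(R) = -4 + R² (u(R) = -4 + R*R = -4 + R²)
5²*u(-6) = 5²*(-4 + (-6)²) = 25*(-4 + 36) = 25*32 = 800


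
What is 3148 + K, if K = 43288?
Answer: 46436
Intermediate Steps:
3148 + K = 3148 + 43288 = 46436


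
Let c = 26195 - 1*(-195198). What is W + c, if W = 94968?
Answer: 316361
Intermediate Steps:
c = 221393 (c = 26195 + 195198 = 221393)
W + c = 94968 + 221393 = 316361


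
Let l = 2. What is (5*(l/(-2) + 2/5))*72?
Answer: -216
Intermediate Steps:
(5*(l/(-2) + 2/5))*72 = (5*(2/(-2) + 2/5))*72 = (5*(2*(-1/2) + 2*(1/5)))*72 = (5*(-1 + 2/5))*72 = (5*(-3/5))*72 = -3*72 = -216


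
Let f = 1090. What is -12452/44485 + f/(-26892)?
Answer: -191673917/598145310 ≈ -0.32045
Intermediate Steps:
-12452/44485 + f/(-26892) = -12452/44485 + 1090/(-26892) = -12452*1/44485 + 1090*(-1/26892) = -12452/44485 - 545/13446 = -191673917/598145310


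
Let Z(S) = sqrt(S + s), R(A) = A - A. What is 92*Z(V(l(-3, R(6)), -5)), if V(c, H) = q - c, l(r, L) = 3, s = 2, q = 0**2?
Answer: 92*I ≈ 92.0*I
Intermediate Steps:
q = 0
R(A) = 0
V(c, H) = -c (V(c, H) = 0 - c = -c)
Z(S) = sqrt(2 + S) (Z(S) = sqrt(S + 2) = sqrt(2 + S))
92*Z(V(l(-3, R(6)), -5)) = 92*sqrt(2 - 1*3) = 92*sqrt(2 - 3) = 92*sqrt(-1) = 92*I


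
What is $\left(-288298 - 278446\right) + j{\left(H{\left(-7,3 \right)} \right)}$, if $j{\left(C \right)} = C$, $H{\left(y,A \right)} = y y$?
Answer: $-566695$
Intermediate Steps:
$H{\left(y,A \right)} = y^{2}$
$\left(-288298 - 278446\right) + j{\left(H{\left(-7,3 \right)} \right)} = \left(-288298 - 278446\right) + \left(-7\right)^{2} = -566744 + 49 = -566695$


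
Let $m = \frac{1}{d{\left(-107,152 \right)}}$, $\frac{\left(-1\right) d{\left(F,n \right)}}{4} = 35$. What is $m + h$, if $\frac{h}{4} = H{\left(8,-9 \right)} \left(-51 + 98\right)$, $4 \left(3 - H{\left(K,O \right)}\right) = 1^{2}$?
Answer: $\frac{72379}{140} \approx 516.99$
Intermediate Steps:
$H{\left(K,O \right)} = \frac{11}{4}$ ($H{\left(K,O \right)} = 3 - \frac{1^{2}}{4} = 3 - \frac{1}{4} = \frac{11}{4}$)
$d{\left(F,n \right)} = -140$ ($d{\left(F,n \right)} = \left(-4\right) 35 = -140$)
$m = - \frac{1}{140}$ ($m = \frac{1}{-140} = - \frac{1}{140} \approx -0.0071429$)
$h = 517$ ($h = 4 \frac{11 \left(-51 + 98\right)}{4} = 4 \cdot \frac{11}{4} \cdot 47 = 4 \cdot \frac{517}{4} = 517$)
$m + h = - \frac{1}{140} + 517 = \frac{72379}{140}$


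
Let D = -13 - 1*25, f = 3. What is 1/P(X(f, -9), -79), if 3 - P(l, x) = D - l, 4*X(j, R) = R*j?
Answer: 4/137 ≈ 0.029197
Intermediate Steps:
X(j, R) = R*j/4 (X(j, R) = (R*j)/4 = R*j/4)
D = -38 (D = -13 - 25 = -38)
P(l, x) = 41 + l (P(l, x) = 3 - (-38 - l) = 3 + (38 + l) = 41 + l)
1/P(X(f, -9), -79) = 1/(41 + (¼)*(-9)*3) = 1/(41 - 27/4) = 1/(137/4) = 4/137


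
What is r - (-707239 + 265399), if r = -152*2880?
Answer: 4080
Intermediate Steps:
r = -437760
r - (-707239 + 265399) = -437760 - (-707239 + 265399) = -437760 - 1*(-441840) = -437760 + 441840 = 4080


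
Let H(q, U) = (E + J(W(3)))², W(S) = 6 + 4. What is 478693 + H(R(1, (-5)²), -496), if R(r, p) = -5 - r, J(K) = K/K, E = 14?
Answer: 478918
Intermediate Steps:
W(S) = 10
J(K) = 1
H(q, U) = 225 (H(q, U) = (14 + 1)² = 15² = 225)
478693 + H(R(1, (-5)²), -496) = 478693 + 225 = 478918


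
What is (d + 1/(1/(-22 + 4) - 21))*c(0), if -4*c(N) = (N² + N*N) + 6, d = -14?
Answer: 7986/379 ≈ 21.071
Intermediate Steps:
c(N) = -3/2 - N²/2 (c(N) = -((N² + N*N) + 6)/4 = -((N² + N²) + 6)/4 = -(2*N² + 6)/4 = -(6 + 2*N²)/4 = -3/2 - N²/2)
(d + 1/(1/(-22 + 4) - 21))*c(0) = (-14 + 1/(1/(-22 + 4) - 21))*(-3/2 - ½*0²) = (-14 + 1/(1/(-18) - 21))*(-3/2 - ½*0) = (-14 + 1/(-1/18 - 21))*(-3/2 + 0) = (-14 + 1/(-379/18))*(-3/2) = (-14 - 18/379)*(-3/2) = -5324/379*(-3/2) = 7986/379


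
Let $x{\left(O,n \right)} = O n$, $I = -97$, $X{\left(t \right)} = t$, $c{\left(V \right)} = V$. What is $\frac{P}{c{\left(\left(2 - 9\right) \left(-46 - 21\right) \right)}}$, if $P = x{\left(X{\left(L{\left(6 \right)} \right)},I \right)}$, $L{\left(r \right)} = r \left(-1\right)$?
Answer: $\frac{582}{469} \approx 1.2409$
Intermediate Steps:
$L{\left(r \right)} = - r$
$P = 582$ ($P = \left(-1\right) 6 \left(-97\right) = \left(-6\right) \left(-97\right) = 582$)
$\frac{P}{c{\left(\left(2 - 9\right) \left(-46 - 21\right) \right)}} = \frac{582}{\left(2 - 9\right) \left(-46 - 21\right)} = \frac{582}{\left(-7\right) \left(-67\right)} = \frac{582}{469}$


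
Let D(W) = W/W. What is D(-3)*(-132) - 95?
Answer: -227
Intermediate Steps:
D(W) = 1
D(-3)*(-132) - 95 = 1*(-132) - 95 = -132 - 95 = -227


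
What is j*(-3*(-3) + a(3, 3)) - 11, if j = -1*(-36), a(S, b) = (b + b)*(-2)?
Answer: -119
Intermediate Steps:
a(S, b) = -4*b (a(S, b) = (2*b)*(-2) = -4*b)
j = 36
j*(-3*(-3) + a(3, 3)) - 11 = 36*(-3*(-3) - 4*3) - 11 = 36*(9 - 12) - 11 = 36*(-3) - 11 = -108 - 11 = -119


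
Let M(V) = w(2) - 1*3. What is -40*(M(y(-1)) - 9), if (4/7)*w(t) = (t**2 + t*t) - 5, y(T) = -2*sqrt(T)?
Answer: 270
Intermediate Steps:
w(t) = -35/4 + 7*t**2/2 (w(t) = 7*((t**2 + t*t) - 5)/4 = 7*((t**2 + t**2) - 5)/4 = 7*(2*t**2 - 5)/4 = 7*(-5 + 2*t**2)/4 = -35/4 + 7*t**2/2)
M(V) = 9/4 (M(V) = (-35/4 + (7/2)*2**2) - 1*3 = (-35/4 + (7/2)*4) - 3 = (-35/4 + 14) - 3 = 21/4 - 3 = 9/4)
-40*(M(y(-1)) - 9) = -40*(9/4 - 9) = -40*(-27/4) = 270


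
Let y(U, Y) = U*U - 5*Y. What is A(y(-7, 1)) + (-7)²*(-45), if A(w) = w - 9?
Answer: -2170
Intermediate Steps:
y(U, Y) = U² - 5*Y
A(w) = -9 + w
A(y(-7, 1)) + (-7)²*(-45) = (-9 + ((-7)² - 5*1)) + (-7)²*(-45) = (-9 + (49 - 5)) + 49*(-45) = (-9 + 44) - 2205 = 35 - 2205 = -2170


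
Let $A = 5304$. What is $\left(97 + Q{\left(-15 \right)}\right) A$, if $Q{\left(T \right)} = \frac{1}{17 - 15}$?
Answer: $517140$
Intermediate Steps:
$Q{\left(T \right)} = \frac{1}{2}$
$\left(97 + Q{\left(-15 \right)}\right) A = \left(97 + \frac{1}{2}\right) 5304 = \frac{195}{2} \cdot 5304 = 517140$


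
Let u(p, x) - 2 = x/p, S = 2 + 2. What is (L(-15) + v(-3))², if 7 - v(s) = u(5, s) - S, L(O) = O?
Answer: 729/25 ≈ 29.160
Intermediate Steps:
S = 4
u(p, x) = 2 + x/p
v(s) = 9 - s/5 (v(s) = 7 - ((2 + s/5) - 1*4) = 7 - ((2 + s*(⅕)) - 4) = 7 - ((2 + s/5) - 4) = 7 - (-2 + s/5) = 7 + (2 - s/5) = 9 - s/5)
(L(-15) + v(-3))² = (-15 + (9 - ⅕*(-3)))² = (-15 + (9 + ⅗))² = (-15 + 48/5)² = (-27/5)² = 729/25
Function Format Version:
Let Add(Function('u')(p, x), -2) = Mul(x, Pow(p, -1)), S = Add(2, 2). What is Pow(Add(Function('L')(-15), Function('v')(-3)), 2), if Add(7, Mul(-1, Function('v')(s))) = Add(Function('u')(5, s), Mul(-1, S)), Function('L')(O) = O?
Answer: Rational(729, 25) ≈ 29.160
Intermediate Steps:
S = 4
Function('u')(p, x) = Add(2, Mul(x, Pow(p, -1)))
Function('v')(s) = Add(9, Mul(Rational(-1, 5), s)) (Function('v')(s) = Add(7, Mul(-1, Add(Add(2, Mul(s, Pow(5, -1))), Mul(-1, 4)))) = Add(7, Mul(-1, Add(Add(2, Mul(s, Rational(1, 5))), -4))) = Add(7, Mul(-1, Add(Add(2, Mul(Rational(1, 5), s)), -4))) = Add(7, Mul(-1, Add(-2, Mul(Rational(1, 5), s)))) = Add(7, Add(2, Mul(Rational(-1, 5), s))) = Add(9, Mul(Rational(-1, 5), s)))
Pow(Add(Function('L')(-15), Function('v')(-3)), 2) = Pow(Add(-15, Add(9, Mul(Rational(-1, 5), -3))), 2) = Pow(Add(-15, Add(9, Rational(3, 5))), 2) = Pow(Add(-15, Rational(48, 5)), 2) = Pow(Rational(-27, 5), 2) = Rational(729, 25)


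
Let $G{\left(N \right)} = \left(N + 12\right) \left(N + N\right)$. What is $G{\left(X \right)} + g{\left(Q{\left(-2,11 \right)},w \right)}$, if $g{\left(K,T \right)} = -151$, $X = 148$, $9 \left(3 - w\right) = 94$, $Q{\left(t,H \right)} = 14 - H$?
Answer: $47209$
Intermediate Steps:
$w = - \frac{67}{9}$ ($w = 3 - \frac{94}{9} = - \frac{67}{9} \approx -7.4444$)
$G{\left(N \right)} = 2 N \left(12 + N\right)$ ($G{\left(N \right)} = \left(12 + N\right) 2 N = 2 N \left(12 + N\right)$)
$G{\left(X \right)} + g{\left(Q{\left(-2,11 \right)},w \right)} = 2 \cdot 148 \left(12 + 148\right) - 151 = 2 \cdot 148 \cdot 160 - 151 = 47360 - 151 = 47209$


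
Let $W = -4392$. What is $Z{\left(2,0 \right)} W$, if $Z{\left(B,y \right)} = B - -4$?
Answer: $-26352$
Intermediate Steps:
$Z{\left(B,y \right)} = 4 + B$ ($Z{\left(B,y \right)} = B + 4 = 4 + B$)
$Z{\left(2,0 \right)} W = \left(4 + 2\right) \left(-4392\right) = 6 \left(-4392\right) = -26352$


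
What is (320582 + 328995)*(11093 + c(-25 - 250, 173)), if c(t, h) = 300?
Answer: 7400630761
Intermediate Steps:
(320582 + 328995)*(11093 + c(-25 - 250, 173)) = (320582 + 328995)*(11093 + 300) = 649577*11393 = 7400630761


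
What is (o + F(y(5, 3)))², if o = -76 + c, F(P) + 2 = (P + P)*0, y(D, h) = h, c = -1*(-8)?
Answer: 4900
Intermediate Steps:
c = 8
F(P) = -2 (F(P) = -2 + (P + P)*0 = -2 + (2*P)*0 = -2 + 0 = -2)
o = -68 (o = -76 + 8 = -68)
(o + F(y(5, 3)))² = (-68 - 2)² = (-70)² = 4900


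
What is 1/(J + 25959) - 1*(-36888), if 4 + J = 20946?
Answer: 1730084089/46901 ≈ 36888.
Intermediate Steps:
J = 20942 (J = -4 + 20946 = 20942)
1/(J + 25959) - 1*(-36888) = 1/(20942 + 25959) - 1*(-36888) = 1/46901 + 36888 = 1730084089/46901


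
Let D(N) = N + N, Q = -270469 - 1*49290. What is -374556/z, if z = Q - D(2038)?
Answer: 124852/107945 ≈ 1.1566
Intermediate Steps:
Q = -319759 (Q = -270469 - 49290 = -319759)
D(N) = 2*N
z = -323835 (z = -319759 - 2*2038 = -319759 - 1*4076 = -319759 - 4076 = -323835)
-374556/z = -374556/(-323835) = -374556*(-1/323835) = 124852/107945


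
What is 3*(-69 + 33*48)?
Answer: 4545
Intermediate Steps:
3*(-69 + 33*48) = 3*(-69 + 1584) = 3*1515 = 4545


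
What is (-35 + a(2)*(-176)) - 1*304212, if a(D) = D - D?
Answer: -304247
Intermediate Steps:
a(D) = 0
(-35 + a(2)*(-176)) - 1*304212 = (-35 + 0*(-176)) - 1*304212 = (-35 + 0) - 304212 = -35 - 304212 = -304247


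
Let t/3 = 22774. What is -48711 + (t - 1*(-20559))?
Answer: 40170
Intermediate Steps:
t = 68322 (t = 3*22774 = 68322)
-48711 + (t - 1*(-20559)) = -48711 + (68322 - 1*(-20559)) = -48711 + (68322 + 20559) = -48711 + 88881 = 40170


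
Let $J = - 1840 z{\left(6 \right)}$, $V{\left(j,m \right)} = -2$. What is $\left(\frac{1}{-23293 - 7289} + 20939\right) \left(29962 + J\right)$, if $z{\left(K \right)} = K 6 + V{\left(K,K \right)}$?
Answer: $- \frac{1159685616067}{1699} \approx -6.8257 \cdot 10^{8}$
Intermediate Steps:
$z{\left(K \right)} = -2 + 6 K$ ($z{\left(K \right)} = K 6 - 2 = 6 K - 2 = -2 + 6 K$)
$J = -62560$ ($J = - 1840 \left(-2 + 6 \cdot 6\right) = - 1840 \left(-2 + 36\right) = \left(-1840\right) 34 = -62560$)
$\left(\frac{1}{-23293 - 7289} + 20939\right) \left(29962 + J\right) = \left(\frac{1}{-23293 - 7289} + 20939\right) \left(29962 - 62560\right) = \left(\frac{1}{-30582} + 20939\right) \left(-32598\right) = \left(- \frac{1}{30582} + 20939\right) \left(-32598\right) = \frac{640356497}{30582} \left(-32598\right) = - \frac{1159685616067}{1699}$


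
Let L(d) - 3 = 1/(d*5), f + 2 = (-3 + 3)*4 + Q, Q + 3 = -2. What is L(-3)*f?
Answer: -308/15 ≈ -20.533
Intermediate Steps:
Q = -5 (Q = -3 - 2 = -5)
f = -7 (f = -2 + ((-3 + 3)*4 - 5) = -2 + (0*4 - 5) = -2 + (0 - 5) = -2 - 5 = -7)
L(d) = 3 + 1/(5*d) (L(d) = 3 + 1/(d*5) = 3 + 1/(5*d))
L(-3)*f = (3 + (1/5)/(-3))*(-7) = (3 + (1/5)*(-1/3))*(-7) = (3 - 1/15)*(-7) = (44/15)*(-7) = -308/15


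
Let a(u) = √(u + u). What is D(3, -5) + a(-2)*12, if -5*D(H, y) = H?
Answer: -⅗ + 24*I ≈ -0.6 + 24.0*I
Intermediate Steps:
a(u) = √2*√u (a(u) = √(2*u) = √2*√u)
D(H, y) = -H/5
D(3, -5) + a(-2)*12 = -⅕*3 + (√2*√(-2))*12 = -⅗ + (√2*(I*√2))*12 = -⅗ + (2*I)*12 = -⅗ + 24*I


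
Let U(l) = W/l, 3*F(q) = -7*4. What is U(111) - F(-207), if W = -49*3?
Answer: 889/111 ≈ 8.0090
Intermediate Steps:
F(q) = -28/3 (F(q) = (-7*4)/3 = (⅓)*(-28) = -28/3)
W = -147
U(l) = -147/l
U(111) - F(-207) = -147/111 - 1*(-28/3) = -147*1/111 + 28/3 = -49/37 + 28/3 = 889/111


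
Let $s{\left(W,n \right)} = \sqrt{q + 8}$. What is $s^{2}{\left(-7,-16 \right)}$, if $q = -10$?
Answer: $-2$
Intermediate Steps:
$s{\left(W,n \right)} = i \sqrt{2}$ ($s{\left(W,n \right)} = \sqrt{-10 + 8} = \sqrt{-2} = i \sqrt{2}$)
$s^{2}{\left(-7,-16 \right)} = \left(i \sqrt{2}\right)^{2} = -2$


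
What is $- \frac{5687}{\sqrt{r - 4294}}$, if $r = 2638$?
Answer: $\frac{5687 i \sqrt{46}}{276} \approx 139.75 i$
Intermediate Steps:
$- \frac{5687}{\sqrt{r - 4294}} = - \frac{5687}{\sqrt{2638 - 4294}} = - \frac{5687}{\sqrt{-1656}} = - \frac{5687}{6 i \sqrt{46}} = - 5687 \left(- \frac{i \sqrt{46}}{276}\right) = \frac{5687 i \sqrt{46}}{276}$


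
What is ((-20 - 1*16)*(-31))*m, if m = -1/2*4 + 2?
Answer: 0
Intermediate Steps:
m = 0 (m = -1*½*4 + 2 = -½*4 + 2 = -2 + 2 = 0)
((-20 - 1*16)*(-31))*m = ((-20 - 1*16)*(-31))*0 = ((-20 - 16)*(-31))*0 = -36*(-31)*0 = 1116*0 = 0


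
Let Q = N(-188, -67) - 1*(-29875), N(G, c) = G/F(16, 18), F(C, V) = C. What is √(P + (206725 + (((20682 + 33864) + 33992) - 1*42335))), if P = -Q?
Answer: √892259/2 ≈ 472.30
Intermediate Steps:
N(G, c) = G/16
Q = 119453/4 (Q = (1/16)*(-188) - 1*(-29875) = -47/4 + 29875 = 119453/4 ≈ 29863.)
P = -119453/4 (P = -1*119453/4 = -119453/4 ≈ -29863.)
√(P + (206725 + (((20682 + 33864) + 33992) - 1*42335))) = √(-119453/4 + (206725 + (((20682 + 33864) + 33992) - 1*42335))) = √(-119453/4 + (206725 + ((54546 + 33992) - 42335))) = √(-119453/4 + (206725 + (88538 - 42335))) = √(-119453/4 + (206725 + 46203)) = √(-119453/4 + 252928) = √(892259/4) = √892259/2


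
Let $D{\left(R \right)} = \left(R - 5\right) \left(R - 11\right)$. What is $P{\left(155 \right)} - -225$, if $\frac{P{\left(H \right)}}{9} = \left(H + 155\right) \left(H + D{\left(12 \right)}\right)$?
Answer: $452205$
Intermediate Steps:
$D{\left(R \right)} = \left(-11 + R\right) \left(-5 + R\right)$ ($D{\left(R \right)} = \left(-5 + R\right) \left(-11 + R\right) = \left(-11 + R\right) \left(-5 + R\right)$)
$P{\left(H \right)} = 9 \left(7 + H\right) \left(155 + H\right)$ ($P{\left(H \right)} = 9 \left(H + 155\right) \left(H + \left(55 + 12^{2} - 192\right)\right) = 9 \left(155 + H\right) \left(H + \left(55 + 144 - 192\right)\right) = 9 \left(155 + H\right) \left(H + 7\right) = 9 \left(155 + H\right) \left(7 + H\right) = 9 \left(7 + H\right) \left(155 + H\right)$)
$P{\left(155 \right)} - -225 = \left(9765 + 9 \cdot 155^{2} + 1458 \cdot 155\right) - -225 = \left(9765 + 9 \cdot 24025 + 225990\right) + 225 = \left(9765 + 216225 + 225990\right) + 225 = 451980 + 225 = 452205$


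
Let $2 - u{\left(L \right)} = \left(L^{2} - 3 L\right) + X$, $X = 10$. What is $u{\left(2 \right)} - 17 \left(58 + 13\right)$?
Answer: $-1213$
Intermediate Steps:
$u{\left(L \right)} = -8 - L^{2} + 3 L$ ($u{\left(L \right)} = 2 - \left(\left(L^{2} - 3 L\right) + 10\right) = 2 - \left(10 + L^{2} - 3 L\right) = -8 - L^{2} + 3 L$)
$u{\left(2 \right)} - 17 \left(58 + 13\right) = \left(-8 - 2^{2} + 3 \cdot 2\right) - 17 \left(58 + 13\right) = \left(-8 - 4 + 6\right) - 1207 = -6 - 1207 = -1213$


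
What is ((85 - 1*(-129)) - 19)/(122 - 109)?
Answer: 15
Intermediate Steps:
((85 - 1*(-129)) - 19)/(122 - 109) = ((85 + 129) - 19)/13 = (214 - 19)*(1/13) = 195*(1/13) = 15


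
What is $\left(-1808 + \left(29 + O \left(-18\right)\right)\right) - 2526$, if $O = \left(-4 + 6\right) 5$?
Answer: $-4485$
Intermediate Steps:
$O = 10$ ($O = 2 \cdot 5 = 10$)
$\left(-1808 + \left(29 + O \left(-18\right)\right)\right) - 2526 = \left(-1808 + \left(29 + 10 \left(-18\right)\right)\right) - 2526 = \left(-1808 + \left(29 - 180\right)\right) - 2526 = \left(-1808 - 151\right) - 2526 = -1959 - 2526 = -4485$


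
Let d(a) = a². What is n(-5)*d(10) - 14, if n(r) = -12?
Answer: -1214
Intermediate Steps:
n(-5)*d(10) - 14 = -12*10² - 14 = -12*100 - 14 = -1200 - 14 = -1214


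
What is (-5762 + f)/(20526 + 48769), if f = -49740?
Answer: -55502/69295 ≈ -0.80095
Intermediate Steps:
(-5762 + f)/(20526 + 48769) = (-5762 - 49740)/(20526 + 48769) = -55502/69295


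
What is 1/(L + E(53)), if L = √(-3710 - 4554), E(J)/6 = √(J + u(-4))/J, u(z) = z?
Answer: 1113/11607670 - 2809*I*√2066/11607670 ≈ 9.5885e-5 - 0.010999*I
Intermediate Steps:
E(J) = 6*√(-4 + J)/J (E(J) = 6*(√(J - 4)/J) = 6*(√(-4 + J)/J) = 6*√(-4 + J)/J)
L = 2*I*√2066 (L = √(-8264) = 2*I*√2066 ≈ 90.906*I)
1/(L + E(53)) = 1/(2*I*√2066 + 6*√(-4 + 53)/53) = 1/(2*I*√2066 + 6*(1/53)*√49) = 1/(2*I*√2066 + 6*(1/53)*7) = 1/(2*I*√2066 + 42/53) = 1/(42/53 + 2*I*√2066)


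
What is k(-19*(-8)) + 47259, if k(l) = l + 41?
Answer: 47452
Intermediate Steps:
k(l) = 41 + l
k(-19*(-8)) + 47259 = (41 - 19*(-8)) + 47259 = (41 + 152) + 47259 = 193 + 47259 = 47452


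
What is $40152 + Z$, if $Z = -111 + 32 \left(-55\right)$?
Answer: $38281$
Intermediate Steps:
$Z = -1871$ ($Z = -111 - 1760 = -1871$)
$40152 + Z = 40152 - 1871 = 38281$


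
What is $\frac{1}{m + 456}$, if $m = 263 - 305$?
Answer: $\frac{1}{414} \approx 0.0024155$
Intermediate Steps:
$m = -42$
$\frac{1}{m + 456} = \frac{1}{-42 + 456} = \frac{1}{414}$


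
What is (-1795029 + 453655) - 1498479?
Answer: -2839853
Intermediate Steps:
(-1795029 + 453655) - 1498479 = -1341374 - 1498479 = -2839853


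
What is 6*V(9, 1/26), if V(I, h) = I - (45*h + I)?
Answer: -135/13 ≈ -10.385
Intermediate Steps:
V(I, h) = -45*h (V(I, h) = I - (I + 45*h) = I + (-I - 45*h) = -45*h)
6*V(9, 1/26) = 6*(-45/26) = -135/13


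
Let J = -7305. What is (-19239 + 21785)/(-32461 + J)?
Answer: -1273/19883 ≈ -0.064025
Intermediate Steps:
(-19239 + 21785)/(-32461 + J) = (-19239 + 21785)/(-32461 - 7305) = 2546/(-39766) = 2546*(-1/39766) = -1273/19883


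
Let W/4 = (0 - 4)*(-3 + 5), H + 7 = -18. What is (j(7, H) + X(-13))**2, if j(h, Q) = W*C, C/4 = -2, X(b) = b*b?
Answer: 180625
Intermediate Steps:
X(b) = b**2
H = -25 (H = -7 - 18 = -25)
C = -8 (C = 4*(-2) = -8)
W = -32 (W = 4*((0 - 4)*(-3 + 5)) = 4*(-4*2) = 4*(-8) = -32)
j(h, Q) = 256 (j(h, Q) = -32*(-8) = 256)
(j(7, H) + X(-13))**2 = (256 + (-13)**2)**2 = (256 + 169)**2 = 425**2 = 180625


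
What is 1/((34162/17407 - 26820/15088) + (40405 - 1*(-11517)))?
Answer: 65659204/3409169335217 ≈ 1.9260e-5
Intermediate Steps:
1/((34162/17407 - 26820/15088) + (40405 - 1*(-11517))) = 1/((34162*(1/17407) - 26820*1/15088) + (40405 + 11517)) = 1/((34162/17407 - 6705/3772) + 51922) = 1/(12145129/65659204 + 51922) = 1/(3409169335217/65659204) = 65659204/3409169335217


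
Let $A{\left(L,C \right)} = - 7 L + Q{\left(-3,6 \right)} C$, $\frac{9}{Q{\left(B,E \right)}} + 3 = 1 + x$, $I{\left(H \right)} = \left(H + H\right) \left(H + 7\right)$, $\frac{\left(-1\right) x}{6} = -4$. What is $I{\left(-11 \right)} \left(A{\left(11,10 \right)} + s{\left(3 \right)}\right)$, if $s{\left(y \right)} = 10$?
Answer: $-5536$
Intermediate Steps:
$x = 24$ ($x = \left(-6\right) \left(-4\right) = 24$)
$I{\left(H \right)} = 2 H \left(7 + H\right)$
$Q{\left(B,E \right)} = \frac{9}{22}$ ($Q{\left(B,E \right)} = \frac{9}{-3 + \left(1 + 24\right)} = \frac{9}{-3 + 25} = \frac{9}{22}$)
$A{\left(L,C \right)} = - 7 L + \frac{9 C}{22}$
$I{\left(-11 \right)} \left(A{\left(11,10 \right)} + s{\left(3 \right)}\right) = 2 \left(-11\right) \left(7 - 11\right) \left(\left(\left(-7\right) 11 + \frac{9}{22} \cdot 10\right) + 10\right) = 2 \left(-11\right) \left(-4\right) \left(\left(-77 + \frac{45}{11}\right) + 10\right) = 88 \left(- \frac{802}{11} + 10\right) = 88 \left(- \frac{692}{11}\right) = -5536$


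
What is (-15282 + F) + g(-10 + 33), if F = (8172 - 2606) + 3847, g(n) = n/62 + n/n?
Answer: -363793/62 ≈ -5867.6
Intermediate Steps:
g(n) = 1 + n/62 (g(n) = n*(1/62) + 1 = n/62 + 1 = 1 + n/62)
F = 9413 (F = 5566 + 3847 = 9413)
(-15282 + F) + g(-10 + 33) = (-15282 + 9413) + (1 + (-10 + 33)/62) = -5869 + (1 + (1/62)*23) = -5869 + (1 + 23/62) = -5869 + 85/62 = -363793/62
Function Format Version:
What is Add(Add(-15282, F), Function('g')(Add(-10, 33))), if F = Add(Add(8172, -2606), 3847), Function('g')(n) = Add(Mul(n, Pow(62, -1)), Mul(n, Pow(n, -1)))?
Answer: Rational(-363793, 62) ≈ -5867.6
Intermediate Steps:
Function('g')(n) = Add(1, Mul(Rational(1, 62), n)) (Function('g')(n) = Add(Mul(n, Rational(1, 62)), 1) = Add(Mul(Rational(1, 62), n), 1) = Add(1, Mul(Rational(1, 62), n)))
F = 9413 (F = Add(5566, 3847) = 9413)
Add(Add(-15282, F), Function('g')(Add(-10, 33))) = Add(Add(-15282, 9413), Add(1, Mul(Rational(1, 62), Add(-10, 33)))) = Add(-5869, Add(1, Mul(Rational(1, 62), 23))) = Add(-5869, Add(1, Rational(23, 62))) = Add(-5869, Rational(85, 62)) = Rational(-363793, 62)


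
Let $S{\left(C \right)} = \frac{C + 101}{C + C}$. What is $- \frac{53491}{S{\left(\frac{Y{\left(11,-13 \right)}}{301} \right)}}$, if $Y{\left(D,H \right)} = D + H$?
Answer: $\frac{213964}{30399} \approx 7.0385$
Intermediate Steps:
$S{\left(C \right)} = \frac{101 + C}{2 C}$
$- \frac{53491}{S{\left(\frac{Y{\left(11,-13 \right)}}{301} \right)}} = - \frac{53491}{\frac{1}{2} \frac{1}{\left(11 - 13\right) \frac{1}{301}} \left(101 + \frac{11 - 13}{301}\right)} = - \frac{53491}{\frac{1}{2} \frac{1}{\left(-2\right) \frac{1}{301}} \left(101 - \frac{2}{301}\right)} = - \frac{53491}{\frac{1}{2} \frac{1}{- \frac{2}{301}} \left(101 - \frac{2}{301}\right)} = - \frac{53491}{\frac{1}{2} \left(- \frac{301}{2}\right) \frac{30399}{301}} = - \frac{53491}{- \frac{30399}{4}} = \left(-53491\right) \left(- \frac{4}{30399}\right) = \frac{213964}{30399}$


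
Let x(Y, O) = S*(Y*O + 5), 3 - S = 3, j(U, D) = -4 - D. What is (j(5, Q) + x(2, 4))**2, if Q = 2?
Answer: 36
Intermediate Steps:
S = 0 (S = 3 - 1*3 = 3 - 3 = 0)
x(Y, O) = 0 (x(Y, O) = 0*(Y*O + 5) = 0*(O*Y + 5) = 0*(5 + O*Y) = 0)
(j(5, Q) + x(2, 4))**2 = ((-4 - 1*2) + 0)**2 = ((-4 - 2) + 0)**2 = (-6 + 0)**2 = (-6)**2 = 36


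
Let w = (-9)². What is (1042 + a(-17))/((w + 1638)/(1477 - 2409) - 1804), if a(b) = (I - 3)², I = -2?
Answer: -10252/17351 ≈ -0.59086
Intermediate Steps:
w = 81
a(b) = 25 (a(b) = (-2 - 3)² = (-5)² = 25)
(1042 + a(-17))/((w + 1638)/(1477 - 2409) - 1804) = (1042 + 25)/((81 + 1638)/(1477 - 2409) - 1804) = 1067/(1719/(-932) - 1804) = 1067/(1719*(-1/932) - 1804) = 1067/(-1719/932 - 1804) = 1067/(-1683047/932) = 1067*(-932/1683047) = -10252/17351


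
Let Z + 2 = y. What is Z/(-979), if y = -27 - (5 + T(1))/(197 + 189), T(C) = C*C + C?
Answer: 11201/377894 ≈ 0.029641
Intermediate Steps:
T(C) = C + C**2 (T(C) = C**2 + C = C + C**2)
y = -10429/386 (y = -27 - (5 + 1*(1 + 1))/(197 + 189) = -27 - (5 + 1*2)/386 = -27 - (5 + 2)/386 = -27 - 7/386 = -10429/386 ≈ -27.018)
Z = -11201/386 (Z = -2 - 10429/386 = -11201/386 ≈ -29.018)
Z/(-979) = -11201/386/(-979) = -11201/386*(-1/979) = 11201/377894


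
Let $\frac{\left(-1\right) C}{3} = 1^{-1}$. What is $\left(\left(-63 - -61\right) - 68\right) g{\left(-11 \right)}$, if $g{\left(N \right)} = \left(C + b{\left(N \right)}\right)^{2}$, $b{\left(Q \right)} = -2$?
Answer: $-1750$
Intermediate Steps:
$C = -3$ ($C = - \frac{3}{1} = \left(-3\right) 1 = -3$)
$g{\left(N \right)} = 25$ ($g{\left(N \right)} = \left(-3 - 2\right)^{2} = \left(-5\right)^{2} = 25$)
$\left(\left(-63 - -61\right) - 68\right) g{\left(-11 \right)} = \left(\left(-63 - -61\right) - 68\right) 25 = \left(\left(-63 + 61\right) - 68\right) 25 = \left(-2 - 68\right) 25 = \left(-70\right) 25 = -1750$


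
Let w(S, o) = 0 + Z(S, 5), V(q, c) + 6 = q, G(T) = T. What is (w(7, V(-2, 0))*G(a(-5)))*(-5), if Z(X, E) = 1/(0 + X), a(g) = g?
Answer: 25/7 ≈ 3.5714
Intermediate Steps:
Z(X, E) = 1/X
V(q, c) = -6 + q
w(S, o) = 1/S (w(S, o) = 0 + 1/S = 1/S)
(w(7, V(-2, 0))*G(a(-5)))*(-5) = (-5/7)*(-5) = ((⅐)*(-5))*(-5) = -5/7*(-5) = 25/7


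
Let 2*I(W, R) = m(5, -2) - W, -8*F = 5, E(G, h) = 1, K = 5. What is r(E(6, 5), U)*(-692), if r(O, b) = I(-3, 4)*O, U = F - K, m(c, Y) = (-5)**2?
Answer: -9688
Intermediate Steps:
m(c, Y) = 25
F = -5/8 (F = -1/8*5 = -5/8 ≈ -0.62500)
U = -45/8 (U = -5/8 - 1*5 = -5/8 - 5 = -45/8 ≈ -5.6250)
I(W, R) = 25/2 - W/2 (I(W, R) = (25 - W)/2 = 25/2 - W/2)
r(O, b) = 14*O (r(O, b) = (25/2 - 1/2*(-3))*O = (25/2 + 3/2)*O = 14*O)
r(E(6, 5), U)*(-692) = (14*1)*(-692) = 14*(-692) = -9688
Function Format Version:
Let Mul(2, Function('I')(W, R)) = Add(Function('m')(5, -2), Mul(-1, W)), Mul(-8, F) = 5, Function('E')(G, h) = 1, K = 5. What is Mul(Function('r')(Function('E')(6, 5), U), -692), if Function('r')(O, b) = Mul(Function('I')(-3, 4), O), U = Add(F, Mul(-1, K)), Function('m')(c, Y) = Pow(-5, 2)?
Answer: -9688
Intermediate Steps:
Function('m')(c, Y) = 25
F = Rational(-5, 8) (F = Mul(Rational(-1, 8), 5) = Rational(-5, 8) ≈ -0.62500)
U = Rational(-45, 8) (U = Add(Rational(-5, 8), Mul(-1, 5)) = Add(Rational(-5, 8), -5) = Rational(-45, 8) ≈ -5.6250)
Function('I')(W, R) = Add(Rational(25, 2), Mul(Rational(-1, 2), W)) (Function('I')(W, R) = Mul(Rational(1, 2), Add(25, Mul(-1, W))) = Add(Rational(25, 2), Mul(Rational(-1, 2), W)))
Function('r')(O, b) = Mul(14, O) (Function('r')(O, b) = Mul(Add(Rational(25, 2), Mul(Rational(-1, 2), -3)), O) = Mul(Add(Rational(25, 2), Rational(3, 2)), O) = Mul(14, O))
Mul(Function('r')(Function('E')(6, 5), U), -692) = Mul(Mul(14, 1), -692) = Mul(14, -692) = -9688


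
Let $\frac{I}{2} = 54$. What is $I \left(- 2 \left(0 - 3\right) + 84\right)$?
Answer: $9720$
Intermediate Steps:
$I = 108$ ($I = 2 \cdot 54 = 108$)
$I \left(- 2 \left(0 - 3\right) + 84\right) = 108 \left(- 2 \left(0 - 3\right) + 84\right) = 108 \left(\left(-2\right) \left(-3\right) + 84\right) = 108 \left(6 + 84\right) = 108 \cdot 90 = 9720$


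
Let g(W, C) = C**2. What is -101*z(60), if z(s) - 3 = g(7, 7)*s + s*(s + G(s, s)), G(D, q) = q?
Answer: -1024443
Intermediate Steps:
z(s) = 3 + 2*s**2 + 49*s (z(s) = 3 + (7**2*s + s*(s + s)) = 3 + (49*s + s*(2*s)) = 3 + (49*s + 2*s**2) = 3 + (2*s**2 + 49*s) = 3 + 2*s**2 + 49*s)
-101*z(60) = -101*(3 + 2*60**2 + 49*60) = -101*(3 + 2*3600 + 2940) = -101*(3 + 7200 + 2940) = -101*10143 = -1024443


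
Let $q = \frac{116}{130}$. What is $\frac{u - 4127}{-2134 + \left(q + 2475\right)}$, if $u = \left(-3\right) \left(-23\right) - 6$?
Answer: $- \frac{264160}{22223} \approx -11.887$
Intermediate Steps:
$q = \frac{58}{65}$ ($q = 116 \cdot \frac{1}{130} = \frac{58}{65} \approx 0.89231$)
$u = 63$ ($u = 69 - 6 = 63$)
$\frac{u - 4127}{-2134 + \left(q + 2475\right)} = \frac{63 - 4127}{-2134 + \left(\frac{58}{65} + 2475\right)} = \frac{63 - 4127}{-2134 + \frac{160933}{65}} = \frac{63 - 4127}{\frac{22223}{65}} = \left(-4064\right) \frac{65}{22223} = - \frac{264160}{22223}$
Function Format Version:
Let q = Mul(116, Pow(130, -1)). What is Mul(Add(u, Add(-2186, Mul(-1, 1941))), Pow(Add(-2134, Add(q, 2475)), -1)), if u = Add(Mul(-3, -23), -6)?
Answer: Rational(-264160, 22223) ≈ -11.887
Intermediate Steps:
q = Rational(58, 65) (q = Mul(116, Rational(1, 130)) = Rational(58, 65) ≈ 0.89231)
u = 63 (u = Add(69, -6) = 63)
Mul(Add(u, Add(-2186, Mul(-1, 1941))), Pow(Add(-2134, Add(q, 2475)), -1)) = Mul(Add(63, Add(-2186, Mul(-1, 1941))), Pow(Add(-2134, Add(Rational(58, 65), 2475)), -1)) = Mul(Add(63, Add(-2186, -1941)), Pow(Add(-2134, Rational(160933, 65)), -1)) = Mul(Add(63, -4127), Pow(Rational(22223, 65), -1)) = Mul(-4064, Rational(65, 22223)) = Rational(-264160, 22223)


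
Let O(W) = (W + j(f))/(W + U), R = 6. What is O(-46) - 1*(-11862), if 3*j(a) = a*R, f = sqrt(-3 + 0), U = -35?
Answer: 960868/81 - 2*I*sqrt(3)/81 ≈ 11863.0 - 0.042767*I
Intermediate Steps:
f = I*sqrt(3) (f = sqrt(-3) = I*sqrt(3) ≈ 1.732*I)
j(a) = 2*a (j(a) = (a*6)/3 = (6*a)/3 = 2*a)
O(W) = (W + 2*I*sqrt(3))/(-35 + W) (O(W) = (W + 2*(I*sqrt(3)))/(W - 35) = (W + 2*I*sqrt(3))/(-35 + W))
O(-46) - 1*(-11862) = (-46 + 2*I*sqrt(3))/(-35 - 46) - 1*(-11862) = (-46 + 2*I*sqrt(3))/(-81) + 11862 = -(-46 + 2*I*sqrt(3))/81 + 11862 = (46/81 - 2*I*sqrt(3)/81) + 11862 = 960868/81 - 2*I*sqrt(3)/81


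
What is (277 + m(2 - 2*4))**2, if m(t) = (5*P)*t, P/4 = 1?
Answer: 24649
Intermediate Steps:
P = 4 (P = 4*1 = 4)
m(t) = 20*t (m(t) = (5*4)*t = 20*t)
(277 + m(2 - 2*4))**2 = (277 + 20*(2 - 2*4))**2 = (277 + 20*(2 - 8))**2 = (277 + 20*(-6))**2 = (277 - 120)**2 = 157**2 = 24649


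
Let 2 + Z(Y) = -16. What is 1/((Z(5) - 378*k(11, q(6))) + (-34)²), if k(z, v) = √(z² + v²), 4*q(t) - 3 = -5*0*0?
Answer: -4552/64297169 - 378*√1945/64297169 ≈ -0.00033007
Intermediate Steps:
q(t) = ¾ (q(t) = ¾ + (-5*0*0)/4 = ¾ + (0*0)/4 = ¾ + (¼)*0 = ¾ + 0 = ¾)
Z(Y) = -18 (Z(Y) = -2 - 16 = -18)
k(z, v) = √(v² + z²)
1/((Z(5) - 378*k(11, q(6))) + (-34)²) = 1/((-18 - 378*√((¾)² + 11²)) + (-34)²) = 1/((-18 - 378*√(9/16 + 121)) + 1156) = 1/((-18 - 189*√1945/2) + 1156) = 1/(1138 - 189*√1945/2)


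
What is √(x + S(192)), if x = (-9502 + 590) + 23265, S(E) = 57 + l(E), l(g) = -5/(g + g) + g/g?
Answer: √33202914/48 ≈ 120.05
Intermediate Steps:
l(g) = 1 - 5/(2*g) (l(g) = -5*1/(2*g) + 1 = -5/(2*g) + 1 = 1 - 5/(2*g))
S(E) = 57 + (-5/2 + E)/E
x = 14353 (x = -8912 + 23265 = 14353)
√(x + S(192)) = √(14353 + (58 - 5/2/192)) = √(14353 + (58 - 5/2*1/192)) = √(14353 + (58 - 5/384)) = √(14353 + 22267/384) = √(5533819/384) = √33202914/48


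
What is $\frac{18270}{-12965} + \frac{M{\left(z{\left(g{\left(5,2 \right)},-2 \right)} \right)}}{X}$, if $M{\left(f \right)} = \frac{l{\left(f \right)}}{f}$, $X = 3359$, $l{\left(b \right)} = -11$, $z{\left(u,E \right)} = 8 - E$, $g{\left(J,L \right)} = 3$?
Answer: $- \frac{122766383}{87098870} \approx -1.4095$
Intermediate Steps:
$M{\left(f \right)} = - \frac{11}{f}$
$\frac{18270}{-12965} + \frac{M{\left(z{\left(g{\left(5,2 \right)},-2 \right)} \right)}}{X} = \frac{18270}{-12965} + \frac{\left(-11\right) \frac{1}{8 - -2}}{3359} = 18270 \left(- \frac{1}{12965}\right) + - \frac{11}{8 + 2} \cdot \frac{1}{3359} = - \frac{3654}{2593} + - \frac{11}{10} \cdot \frac{1}{3359} = - \frac{3654}{2593} + \left(-11\right) \frac{1}{10} \cdot \frac{1}{3359} = - \frac{3654}{2593} - \frac{11}{33590} = - \frac{122766383}{87098870}$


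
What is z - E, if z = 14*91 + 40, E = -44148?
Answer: 45462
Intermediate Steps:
z = 1314 (z = 1274 + 40 = 1314)
z - E = 1314 - 1*(-44148) = 1314 + 44148 = 45462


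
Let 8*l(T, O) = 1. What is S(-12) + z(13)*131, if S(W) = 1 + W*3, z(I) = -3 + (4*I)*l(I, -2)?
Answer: 847/2 ≈ 423.50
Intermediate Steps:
l(T, O) = ⅛ (l(T, O) = (⅛)*1 = ⅛)
z(I) = -3 + I/2 (z(I) = -3 + (4*I)*(⅛) = -3 + I/2)
S(W) = 1 + 3*W
S(-12) + z(13)*131 = (1 + 3*(-12)) + (-3 + (½)*13)*131 = (1 - 36) + (-3 + 13/2)*131 = -35 + (7/2)*131 = -35 + 917/2 = 847/2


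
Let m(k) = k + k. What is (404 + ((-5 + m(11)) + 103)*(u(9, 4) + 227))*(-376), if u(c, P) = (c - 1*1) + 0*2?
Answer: -10755104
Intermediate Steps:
u(c, P) = -1 + c (u(c, P) = (c - 1) + 0 = (-1 + c) + 0 = -1 + c)
m(k) = 2*k
(404 + ((-5 + m(11)) + 103)*(u(9, 4) + 227))*(-376) = (404 + ((-5 + 2*11) + 103)*((-1 + 9) + 227))*(-376) = (404 + ((-5 + 22) + 103)*(8 + 227))*(-376) = (404 + (17 + 103)*235)*(-376) = (404 + 120*235)*(-376) = (404 + 28200)*(-376) = 28604*(-376) = -10755104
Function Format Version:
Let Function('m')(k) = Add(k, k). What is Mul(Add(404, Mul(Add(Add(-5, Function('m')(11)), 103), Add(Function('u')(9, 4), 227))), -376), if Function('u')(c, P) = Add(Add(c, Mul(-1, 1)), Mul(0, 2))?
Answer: -10755104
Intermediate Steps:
Function('u')(c, P) = Add(-1, c) (Function('u')(c, P) = Add(Add(c, -1), 0) = Add(Add(-1, c), 0) = Add(-1, c))
Function('m')(k) = Mul(2, k)
Mul(Add(404, Mul(Add(Add(-5, Function('m')(11)), 103), Add(Function('u')(9, 4), 227))), -376) = Mul(Add(404, Mul(Add(Add(-5, Mul(2, 11)), 103), Add(Add(-1, 9), 227))), -376) = Mul(Add(404, Mul(Add(Add(-5, 22), 103), Add(8, 227))), -376) = Mul(Add(404, Mul(Add(17, 103), 235)), -376) = Mul(Add(404, Mul(120, 235)), -376) = Mul(Add(404, 28200), -376) = Mul(28604, -376) = -10755104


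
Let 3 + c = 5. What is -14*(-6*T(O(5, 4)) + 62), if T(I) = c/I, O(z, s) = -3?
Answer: -924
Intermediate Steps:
c = 2 (c = -3 + 5 = 2)
T(I) = 2/I
-14*(-6*T(O(5, 4)) + 62) = -14*(-12/(-3) + 62) = -14*(-12*(-1)/3 + 62) = -14*(-6*(-⅔) + 62) = -14*(4 + 62) = -14*66 = -924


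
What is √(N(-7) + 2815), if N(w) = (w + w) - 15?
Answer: √2786 ≈ 52.783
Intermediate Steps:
N(w) = -15 + 2*w (N(w) = 2*w - 15 = -15 + 2*w)
√(N(-7) + 2815) = √((-15 + 2*(-7)) + 2815) = √((-15 - 14) + 2815) = √(-29 + 2815) = √2786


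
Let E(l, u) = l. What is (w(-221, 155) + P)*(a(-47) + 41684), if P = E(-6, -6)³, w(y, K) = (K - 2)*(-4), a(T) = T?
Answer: -34475436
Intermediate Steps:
w(y, K) = 8 - 4*K (w(y, K) = (-2 + K)*(-4) = 8 - 4*K)
P = -216 (P = (-6)³ = -216)
(w(-221, 155) + P)*(a(-47) + 41684) = ((8 - 4*155) - 216)*(-47 + 41684) = ((8 - 620) - 216)*41637 = (-612 - 216)*41637 = -828*41637 = -34475436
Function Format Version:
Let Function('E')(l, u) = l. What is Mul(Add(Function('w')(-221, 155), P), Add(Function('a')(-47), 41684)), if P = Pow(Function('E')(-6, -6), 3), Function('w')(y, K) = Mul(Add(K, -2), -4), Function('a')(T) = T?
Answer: -34475436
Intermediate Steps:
Function('w')(y, K) = Add(8, Mul(-4, K)) (Function('w')(y, K) = Mul(Add(-2, K), -4) = Add(8, Mul(-4, K)))
P = -216 (P = Pow(-6, 3) = -216)
Mul(Add(Function('w')(-221, 155), P), Add(Function('a')(-47), 41684)) = Mul(Add(Add(8, Mul(-4, 155)), -216), Add(-47, 41684)) = Mul(Add(Add(8, -620), -216), 41637) = Mul(Add(-612, -216), 41637) = Mul(-828, 41637) = -34475436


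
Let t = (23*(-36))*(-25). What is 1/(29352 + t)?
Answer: 1/50052 ≈ 1.9979e-5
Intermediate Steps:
t = 20700 (t = -828*(-25) = 20700)
1/(29352 + t) = 1/(29352 + 20700) = 1/50052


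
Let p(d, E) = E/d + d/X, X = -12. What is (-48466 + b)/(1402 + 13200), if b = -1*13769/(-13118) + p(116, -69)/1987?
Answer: -31401075318973/9460825801224 ≈ -3.3191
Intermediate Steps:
p(d, E) = -d/12 + E/d (p(d, E) = E/d + d/(-12) = E/d + d*(-1/12) = E/d - d/12 = -d/12 + E/d)
b = 676720619/647913012 (b = -1*13769/(-13118) + (-1/12*116 - 69/116)/1987 = -13769*(-1/13118) + (-29/3 - 69*1/116)*(1/1987) = 1967/1874 + (-29/3 - 69/116)*(1/1987) = 1967/1874 - 3571/348*1/1987 = 1967/1874 - 3571/691476 = 676720619/647913012 ≈ 1.0445)
(-48466 + b)/(1402 + 13200) = (-48466 + 676720619/647913012)/(1402 + 13200) = -31401075318973/647913012/14602 = -31401075318973/647913012*1/14602 = -31401075318973/9460825801224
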